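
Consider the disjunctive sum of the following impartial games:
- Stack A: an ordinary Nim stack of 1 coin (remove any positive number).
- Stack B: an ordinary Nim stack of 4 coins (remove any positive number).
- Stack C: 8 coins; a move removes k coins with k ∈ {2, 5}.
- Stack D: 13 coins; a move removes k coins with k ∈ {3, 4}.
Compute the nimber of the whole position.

7

Stack A is a plain Nim stack of size 1, so its Grundy value is 1.
Stack B is a plain Nim stack of size 4, so its Grundy value is 4.
Grundy values for stack C (subtraction set {2, 5}):
k:     0  1  2  3  4  5  6  7  8
g(k):  0  0  1  1  0  2  1  0  0
So g(8) = 0.
Build the Grundy sequence for stack D with g(k) = mex{g(k−s) : s ∈ {3, 4}, s ≤ k}:
k:     0  1  2  3  4  5  6  7  8  9 10 11 12 13
g(k):  0  0  0  1  1  1  2  0  0  0  1  1  1  2
So g(13) = 2.
By the Sprague-Grundy theorem, the Grundy value of a sum of independent games is the XOR of the component values.
Combined value = 1 XOR 4 XOR 0 XOR 2 = 7.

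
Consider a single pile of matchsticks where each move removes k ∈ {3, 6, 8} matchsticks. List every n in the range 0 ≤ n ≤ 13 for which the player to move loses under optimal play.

0, 1, 2, 11, 12, 13

Compute g(0), g(1), … for moves {3, 6, 8}:
g(0) = mex{} = 0
g(1) = mex{} = 0
g(2) = mex{} = 0
g(3) = mex{0} = 1
g(4) = mex{0} = 1
g(5) = mex{0} = 1
g(6) = mex{0,1} = 2
g(7) = mex{0,1} = 2
g(8) = mex{0,1} = 2
g(9) = mex{0,1,2} = 3
g(10) = mex{0,1,2} = 3
g(11) = mex{1,2} = 0
g(12) = mex{1,2,3} = 0
g(13) = mex{1,2,3} = 0
The P-positions (g = 0) in 0..13 are 0, 1, 2, 11, 12, 13.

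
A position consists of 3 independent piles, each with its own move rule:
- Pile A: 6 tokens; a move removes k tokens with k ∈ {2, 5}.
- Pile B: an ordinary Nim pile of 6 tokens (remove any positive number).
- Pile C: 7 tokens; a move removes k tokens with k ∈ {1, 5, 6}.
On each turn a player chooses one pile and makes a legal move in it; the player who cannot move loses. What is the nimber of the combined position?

Grundy values for pile A (subtraction set {2, 5}):
g(0) = mex{} = 0
g(1) = mex{} = 0
g(2) = mex{0} = 1
g(3) = mex{0} = 1
g(4) = mex{1} = 0
g(5) = mex{0,1} = 2
g(6) = mex{0} = 1
So g(6) = 1.
Pile B is a plain Nim pile of size 6, so its Grundy value is 6.
For pile C, compute g(0), g(1), … with moves {1, 5, 6}:
k:     0  1  2  3  4  5  6  7
g(k):  0  1  0  1  0  1  2  3
So g(7) = 3.
By the Sprague-Grundy theorem, the Grundy value of a sum of independent games is the XOR of the component values.
Combined value = 1 ⊕ 6 ⊕ 3 = 4.

4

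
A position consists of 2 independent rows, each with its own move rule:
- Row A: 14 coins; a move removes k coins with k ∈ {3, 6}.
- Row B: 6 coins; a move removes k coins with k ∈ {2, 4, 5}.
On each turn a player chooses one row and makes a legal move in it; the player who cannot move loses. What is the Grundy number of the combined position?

2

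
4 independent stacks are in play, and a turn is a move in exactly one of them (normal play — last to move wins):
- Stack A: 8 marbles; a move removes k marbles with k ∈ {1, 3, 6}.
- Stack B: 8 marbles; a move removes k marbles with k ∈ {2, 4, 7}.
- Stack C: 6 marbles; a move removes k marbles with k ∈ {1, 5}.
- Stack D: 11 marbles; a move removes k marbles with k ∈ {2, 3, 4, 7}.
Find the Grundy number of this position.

Build the Grundy sequence for stack A with g(k) = mex{g(k−s) : s ∈ {1, 3, 6}, s ≤ k}:
k:     0  1  2  3  4  5  6  7  8
g(k):  0  1  0  1  0  1  2  3  2
So g(8) = 2.
Grundy values for stack B (subtraction set {2, 4, 7}):
g(0) = mex{} = 0
g(1) = mex{} = 0
g(2) = mex{0} = 1
g(3) = mex{0} = 1
g(4) = mex{0,1} = 2
g(5) = mex{0,1} = 2
g(6) = mex{1,2} = 0
g(7) = mex{0,1,2} = 3
g(8) = mex{0,2} = 1
So g(8) = 1.
Grundy values for stack C (subtraction set {1, 5}):
g(0) = mex{} = 0
g(1) = mex{0} = 1
g(2) = mex{1} = 0
g(3) = mex{0} = 1
g(4) = mex{1} = 0
g(5) = mex{0} = 1
g(6) = mex{1} = 0
So g(6) = 0.
Build the Grundy sequence for stack D with g(k) = mex{g(k−s) : s ∈ {2, 3, 4, 7}, s ≤ k}:
g(0) = mex{} = 0
g(1) = mex{} = 0
g(2) = mex{0} = 1
g(3) = mex{0} = 1
g(4) = mex{0,1} = 2
g(5) = mex{0,1} = 2
g(6) = mex{1,2} = 0
g(7) = mex{0,1,2} = 3
g(8) = mex{0,2} = 1
g(9) = mex{0,1,2,3} = 4
g(10) = mex{0,1,3} = 2
g(11) = mex{1,2,3,4} = 0
So g(11) = 0.
By the Sprague-Grundy theorem, the Grundy value of a sum of independent games is the XOR of the component values.
Combined value = 2 ⊕ 1 ⊕ 0 ⊕ 0 = 3.

3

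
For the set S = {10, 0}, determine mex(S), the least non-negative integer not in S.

0 is in the set but 1 is not, so the mex is 1.

1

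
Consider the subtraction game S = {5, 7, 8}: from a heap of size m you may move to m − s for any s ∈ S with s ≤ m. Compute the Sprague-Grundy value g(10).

2

Compute g(0), g(1), … for moves {5, 7, 8}:
k:     0  1  2  3  4  5  6  7  8  9 10
g(k):  0  0  0  0  0  1  1  1  1  1  2
So g(10) = 2.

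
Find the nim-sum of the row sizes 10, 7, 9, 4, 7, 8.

Nim-sum: 10 ⊕ 7 ⊕ 9 ⊕ 4 ⊕ 7 ⊕ 8 = 15.

15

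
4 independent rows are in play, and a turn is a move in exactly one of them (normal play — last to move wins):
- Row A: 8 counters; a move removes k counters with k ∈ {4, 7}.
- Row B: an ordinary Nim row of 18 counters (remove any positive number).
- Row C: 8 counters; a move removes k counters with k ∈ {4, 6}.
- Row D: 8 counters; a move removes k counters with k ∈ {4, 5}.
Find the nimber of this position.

Grundy values for row A (subtraction set {4, 7}):
g(0) = mex{} = 0
g(1) = mex{} = 0
g(2) = mex{} = 0
g(3) = mex{} = 0
g(4) = mex{0} = 1
g(5) = mex{0} = 1
g(6) = mex{0} = 1
g(7) = mex{0} = 1
g(8) = mex{0,1} = 2
So g(8) = 2.
Row B is a plain Nim row of size 18, so its Grundy value is 18.
Grundy values for row C (subtraction set {4, 6}):
k:     0  1  2  3  4  5  6  7  8
g(k):  0  0  0  0  1  1  1  1  2
So g(8) = 2.
Build the Grundy sequence for row D with g(k) = mex{g(k−s) : s ∈ {4, 5}, s ≤ k}:
g(0) = mex{} = 0
g(1) = mex{} = 0
g(2) = mex{} = 0
g(3) = mex{} = 0
g(4) = mex{0} = 1
g(5) = mex{0} = 1
g(6) = mex{0} = 1
g(7) = mex{0} = 1
g(8) = mex{0,1} = 2
So g(8) = 2.
By the Sprague-Grundy theorem, the Grundy value of a sum of independent games is the XOR of the component values.
Combined value = 2 ⊕ 18 ⊕ 2 ⊕ 2 = 16.

16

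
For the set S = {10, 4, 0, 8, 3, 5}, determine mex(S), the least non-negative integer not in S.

0 is in the set but 1 is not, so the mex is 1.

1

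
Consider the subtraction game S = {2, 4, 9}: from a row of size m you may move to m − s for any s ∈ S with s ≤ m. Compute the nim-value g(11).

2

Build the Grundy sequence with g(k) = mex{g(k−s) : s ∈ {2, 4, 9}, s ≤ k}:
g(0) = mex{} = 0
g(1) = mex{} = 0
g(2) = mex{0} = 1
g(3) = mex{0} = 1
g(4) = mex{0,1} = 2
g(5) = mex{0,1} = 2
g(6) = mex{1,2} = 0
g(7) = mex{1,2} = 0
g(8) = mex{0,2} = 1
g(9) = mex{0,2} = 1
g(10) = mex{0,1} = 2
g(11) = mex{0,1} = 2
So g(11) = 2.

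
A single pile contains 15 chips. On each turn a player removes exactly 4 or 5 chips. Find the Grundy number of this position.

1

Grundy values for subtraction set {4, 5}:
k:     0  1  2  3  4  5  6  7  8  9 10 11 12 13 14 15
g(k):  0  0  0  0  1  1  1  1  2  0  0  0  0  1  1  1
So g(15) = 1.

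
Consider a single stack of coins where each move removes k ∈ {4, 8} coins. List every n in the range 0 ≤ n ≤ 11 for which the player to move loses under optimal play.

Grundy values for subtraction set {4, 8}:
g(0) = mex{} = 0
g(1) = mex{} = 0
g(2) = mex{} = 0
g(3) = mex{} = 0
g(4) = mex{0} = 1
g(5) = mex{0} = 1
g(6) = mex{0} = 1
g(7) = mex{0} = 1
g(8) = mex{0,1} = 2
g(9) = mex{0,1} = 2
g(10) = mex{0,1} = 2
g(11) = mex{0,1} = 2
The P-positions (g = 0) in 0..11 are 0, 1, 2, 3.

0, 1, 2, 3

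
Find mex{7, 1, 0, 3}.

2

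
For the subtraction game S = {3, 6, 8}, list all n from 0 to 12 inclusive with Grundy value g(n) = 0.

0, 1, 2, 11, 12

Grundy values for subtraction set {3, 6, 8}:
g(0) = mex{} = 0
g(1) = mex{} = 0
g(2) = mex{} = 0
g(3) = mex{0} = 1
g(4) = mex{0} = 1
g(5) = mex{0} = 1
g(6) = mex{0,1} = 2
g(7) = mex{0,1} = 2
g(8) = mex{0,1} = 2
g(9) = mex{0,1,2} = 3
g(10) = mex{0,1,2} = 3
g(11) = mex{1,2} = 0
g(12) = mex{1,2,3} = 0
The P-positions (g = 0) in 0..12 are 0, 1, 2, 11, 12.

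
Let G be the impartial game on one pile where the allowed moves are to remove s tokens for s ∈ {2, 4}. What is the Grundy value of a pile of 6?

Grundy values for subtraction set {2, 4}:
g(0) = mex{} = 0
g(1) = mex{} = 0
g(2) = mex{0} = 1
g(3) = mex{0} = 1
g(4) = mex{0,1} = 2
g(5) = mex{0,1} = 2
g(6) = mex{1,2} = 0
So g(6) = 0.

0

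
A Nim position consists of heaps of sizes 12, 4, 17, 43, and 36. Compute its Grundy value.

Compute the nim-sum pairwise:
12 XOR 4 = 8
8 XOR 17 = 25
25 XOR 43 = 50
50 XOR 36 = 22

22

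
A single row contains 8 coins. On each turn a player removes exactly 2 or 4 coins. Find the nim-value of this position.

1

Build the Grundy sequence with g(k) = mex{g(k−s) : s ∈ {2, 4}, s ≤ k}:
g(0) = mex{} = 0
g(1) = mex{} = 0
g(2) = mex{0} = 1
g(3) = mex{0} = 1
g(4) = mex{0,1} = 2
g(5) = mex{0,1} = 2
g(6) = mex{1,2} = 0
g(7) = mex{1,2} = 0
g(8) = mex{0,2} = 1
So g(8) = 1.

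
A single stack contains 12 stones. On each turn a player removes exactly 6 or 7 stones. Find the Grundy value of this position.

Grundy values for subtraction set {6, 7}:
g(0) = mex{} = 0
g(1) = mex{} = 0
g(2) = mex{} = 0
g(3) = mex{} = 0
g(4) = mex{} = 0
g(5) = mex{} = 0
g(6) = mex{0} = 1
g(7) = mex{0} = 1
g(8) = mex{0} = 1
g(9) = mex{0} = 1
g(10) = mex{0} = 1
g(11) = mex{0} = 1
g(12) = mex{0,1} = 2
So g(12) = 2.

2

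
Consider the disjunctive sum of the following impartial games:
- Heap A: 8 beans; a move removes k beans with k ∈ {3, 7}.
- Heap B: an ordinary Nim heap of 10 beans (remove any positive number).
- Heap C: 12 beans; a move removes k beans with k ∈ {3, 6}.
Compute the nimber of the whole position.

9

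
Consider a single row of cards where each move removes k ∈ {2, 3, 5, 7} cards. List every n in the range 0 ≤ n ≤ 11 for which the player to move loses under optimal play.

Grundy values for subtraction set {2, 3, 5, 7}:
g(0) = mex{} = 0
g(1) = mex{} = 0
g(2) = mex{0} = 1
g(3) = mex{0} = 1
g(4) = mex{0,1} = 2
g(5) = mex{0,1} = 2
g(6) = mex{0,1,2} = 3
g(7) = mex{0,1,2} = 3
g(8) = mex{0,1,2,3} = 4
g(9) = mex{1,2,3} = 0
g(10) = mex{1,2,3,4} = 0
g(11) = mex{0,2,3,4} = 1
The P-positions (g = 0) in 0..11 are 0, 1, 9, 10.

0, 1, 9, 10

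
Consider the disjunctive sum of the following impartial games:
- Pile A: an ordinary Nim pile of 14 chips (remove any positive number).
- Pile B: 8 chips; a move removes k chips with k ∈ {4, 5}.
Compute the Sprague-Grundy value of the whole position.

12

Pile A is a plain Nim pile of size 14, so its Grundy value is 14.
Grundy values for pile B (subtraction set {4, 5}):
g(0) = mex{} = 0
g(1) = mex{} = 0
g(2) = mex{} = 0
g(3) = mex{} = 0
g(4) = mex{0} = 1
g(5) = mex{0} = 1
g(6) = mex{0} = 1
g(7) = mex{0} = 1
g(8) = mex{0,1} = 2
So g(8) = 2.
The value of a disjunctive sum is the nim-sum of the parts.
Combined value = 14 ⊕ 2 = 12.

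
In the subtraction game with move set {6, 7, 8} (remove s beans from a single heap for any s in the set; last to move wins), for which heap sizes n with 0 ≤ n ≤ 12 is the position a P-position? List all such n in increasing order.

Build the Grundy sequence with g(k) = mex{g(k−s) : s ∈ {6, 7, 8}, s ≤ k}:
g(0) = mex{} = 0
g(1) = mex{} = 0
g(2) = mex{} = 0
g(3) = mex{} = 0
g(4) = mex{} = 0
g(5) = mex{} = 0
g(6) = mex{0} = 1
g(7) = mex{0} = 1
g(8) = mex{0} = 1
g(9) = mex{0} = 1
g(10) = mex{0} = 1
g(11) = mex{0} = 1
g(12) = mex{0,1} = 2
The P-positions (g = 0) in 0..12 are 0, 1, 2, 3, 4, 5.

0, 1, 2, 3, 4, 5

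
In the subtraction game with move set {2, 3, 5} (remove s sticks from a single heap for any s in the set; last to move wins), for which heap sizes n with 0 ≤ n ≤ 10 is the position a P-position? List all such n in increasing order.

0, 1, 7, 8

Compute g(0), g(1), … for moves {2, 3, 5}:
k:     0  1  2  3  4  5  6  7  8  9 10
g(k):  0  0  1  1  2  2  3  0  0  1  1
The P-positions (g = 0) in 0..10 are 0, 1, 7, 8.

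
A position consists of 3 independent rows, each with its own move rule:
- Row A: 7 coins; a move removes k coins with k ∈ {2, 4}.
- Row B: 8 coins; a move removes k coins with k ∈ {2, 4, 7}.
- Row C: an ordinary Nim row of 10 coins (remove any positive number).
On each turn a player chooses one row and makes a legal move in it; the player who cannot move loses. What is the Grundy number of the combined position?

For row A, compute g(0), g(1), … with moves {2, 4}:
g(0) = mex{} = 0
g(1) = mex{} = 0
g(2) = mex{0} = 1
g(3) = mex{0} = 1
g(4) = mex{0,1} = 2
g(5) = mex{0,1} = 2
g(6) = mex{1,2} = 0
g(7) = mex{1,2} = 0
So g(7) = 0.
Build the Grundy sequence for row B with g(k) = mex{g(k−s) : s ∈ {2, 4, 7}, s ≤ k}:
g(0) = mex{} = 0
g(1) = mex{} = 0
g(2) = mex{0} = 1
g(3) = mex{0} = 1
g(4) = mex{0,1} = 2
g(5) = mex{0,1} = 2
g(6) = mex{1,2} = 0
g(7) = mex{0,1,2} = 3
g(8) = mex{0,2} = 1
So g(8) = 1.
Row C is a plain Nim row of size 10, so its Grundy value is 10.
The value of a disjunctive sum is the nim-sum of the parts.
Combined value = 0 ⊕ 1 ⊕ 10 = 11.

11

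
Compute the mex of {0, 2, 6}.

1

0 is in the set but 1 is not, so the mex is 1.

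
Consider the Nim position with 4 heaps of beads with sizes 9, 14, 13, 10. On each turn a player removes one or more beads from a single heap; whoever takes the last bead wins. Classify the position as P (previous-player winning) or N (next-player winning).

P-position

Compute the nim-sum pairwise:
9 ⊕ 14 = 7
7 ⊕ 13 = 10
10 ⊕ 10 = 0
The nim-sum is 0, so this is a P-position: the player to move is in a losing position under optimal play.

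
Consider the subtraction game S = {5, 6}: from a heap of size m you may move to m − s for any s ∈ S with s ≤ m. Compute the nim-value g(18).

1

Compute g(0), g(1), … for moves {5, 6}:
k:     0  1  2  3  4  5  6  7  8  9 10 11 12 13 14 15 16 17 18
g(k):  0  0  0  0  0  1  1  1  1  1  2  0  0  0  0  0  1  1  1
So g(18) = 1.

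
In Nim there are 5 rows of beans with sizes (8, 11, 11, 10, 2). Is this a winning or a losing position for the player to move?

In binary:
  1000  (8)
  1011  (11)
  1011  (11)
  1010  (10)
  0010  (2)
  ----
  0000  (0)
The nim-sum is 0, so this is a P-position: the player to move is in a losing position under optimal play.

Losing position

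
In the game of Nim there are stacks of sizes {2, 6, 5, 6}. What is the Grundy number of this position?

Compute the nim-sum pairwise:
2 ⊕ 6 = 4
4 ⊕ 5 = 1
1 ⊕ 6 = 7

7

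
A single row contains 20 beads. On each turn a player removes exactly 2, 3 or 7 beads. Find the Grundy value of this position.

Grundy values for subtraction set {2, 3, 7}:
k:     0  1  2  3  4  5  6  7  8  9 10 11 12 13 14 15 16 17 18 19 20
g(k):  0  0  1  1  2  0  0  1  1  2  0  0  1  1  2  0  0  1  1  2  0
So g(20) = 0.

0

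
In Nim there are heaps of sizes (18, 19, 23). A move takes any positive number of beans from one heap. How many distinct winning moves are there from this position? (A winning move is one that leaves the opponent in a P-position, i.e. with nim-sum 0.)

3

Bitwise XOR of the heap sizes:
  10010  (18)
  10011  (19)
  10111  (23)
  -----
  10110  (22)
The overall nim-sum is X = 22. A heap of size p has a winning move iff p XOR X < p (reduce it to p XOR X).
  18: 18 XOR 22 = 4 < 18 — winning move (to 4).
  19: 19 XOR 22 = 5 < 19 — winning move (to 5).
  23: 23 XOR 22 = 1 < 23 — winning move (to 1).
That gives 3 winning moves.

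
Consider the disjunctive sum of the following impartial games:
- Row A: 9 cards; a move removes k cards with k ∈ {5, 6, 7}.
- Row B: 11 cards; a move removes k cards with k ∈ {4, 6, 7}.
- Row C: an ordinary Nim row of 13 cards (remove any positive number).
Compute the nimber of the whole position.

For row A, compute g(0), g(1), … with moves {5, 6, 7}:
g(0) = mex{} = 0
g(1) = mex{} = 0
g(2) = mex{} = 0
g(3) = mex{} = 0
g(4) = mex{} = 0
g(5) = mex{0} = 1
g(6) = mex{0} = 1
g(7) = mex{0} = 1
g(8) = mex{0} = 1
g(9) = mex{0} = 1
So g(9) = 1.
Build the Grundy sequence for row B with g(k) = mex{g(k−s) : s ∈ {4, 6, 7}, s ≤ k}:
g(0) = mex{} = 0
g(1) = mex{} = 0
g(2) = mex{} = 0
g(3) = mex{} = 0
g(4) = mex{0} = 1
g(5) = mex{0} = 1
g(6) = mex{0} = 1
g(7) = mex{0} = 1
g(8) = mex{0,1} = 2
g(9) = mex{0,1} = 2
g(10) = mex{0,1} = 2
g(11) = mex{1} = 0
So g(11) = 0.
Row C is a plain Nim row of size 13, so its Grundy value is 13.
The value of a disjunctive sum is the nim-sum of the parts.
Combined value = 1 XOR 0 XOR 13 = 12.

12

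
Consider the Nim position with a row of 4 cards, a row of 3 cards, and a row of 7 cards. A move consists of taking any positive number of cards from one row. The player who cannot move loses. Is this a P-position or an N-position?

P-position

Nim-sum: 4 XOR 3 XOR 7 = 0.
The nim-sum is 0, so this is a P-position: the player to move is in a losing position under optimal play.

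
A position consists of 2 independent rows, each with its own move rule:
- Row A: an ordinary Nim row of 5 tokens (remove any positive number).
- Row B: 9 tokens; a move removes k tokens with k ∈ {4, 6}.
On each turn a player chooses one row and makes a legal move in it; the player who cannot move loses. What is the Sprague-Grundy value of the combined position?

7

Row A is a plain Nim row of size 5, so its Grundy value is 5.
For row B, compute g(0), g(1), … with moves {4, 6}:
k:     0  1  2  3  4  5  6  7  8  9
g(k):  0  0  0  0  1  1  1  1  2  2
So g(9) = 2.
By the Sprague-Grundy theorem, the Grundy value of a sum of independent games is the XOR of the component values.
Combined value = 5 XOR 2 = 7.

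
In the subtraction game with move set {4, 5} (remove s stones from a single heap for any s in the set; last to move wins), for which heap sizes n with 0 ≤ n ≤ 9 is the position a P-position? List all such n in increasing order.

0, 1, 2, 3, 9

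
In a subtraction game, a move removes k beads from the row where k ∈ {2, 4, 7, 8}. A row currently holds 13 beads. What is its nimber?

1

Compute g(0), g(1), … for moves {2, 4, 7, 8}:
k:     0  1  2  3  4  5  6  7  8  9 10 11 12 13
g(k):  0  0  1  1  2  2  0  3  1  4  2  0  0  1
So g(13) = 1.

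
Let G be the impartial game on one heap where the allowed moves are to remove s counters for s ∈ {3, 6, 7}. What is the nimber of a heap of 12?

0

Grundy values for subtraction set {3, 6, 7}:
k:     0  1  2  3  4  5  6  7  8  9 10 11 12
g(k):  0  0  0  1  1  1  2  2  2  3  0  0  0
So g(12) = 0.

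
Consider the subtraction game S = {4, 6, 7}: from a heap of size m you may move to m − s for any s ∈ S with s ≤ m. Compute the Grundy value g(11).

0

Compute g(0), g(1), … for moves {4, 6, 7}:
k:     0  1  2  3  4  5  6  7  8  9 10 11
g(k):  0  0  0  0  1  1  1  1  2  2  2  0
So g(11) = 0.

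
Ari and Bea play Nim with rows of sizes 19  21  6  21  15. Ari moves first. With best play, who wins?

Ari wins

Write each in binary and XOR column by column:
  10011  (19)
  10101  (21)
  00110  (6)
  10101  (21)
  01111  (15)
  -----
  11010  (26)
The nim-sum is 26 ≠ 0, so this is an N-position: the player to move can win; Ari has a winning move.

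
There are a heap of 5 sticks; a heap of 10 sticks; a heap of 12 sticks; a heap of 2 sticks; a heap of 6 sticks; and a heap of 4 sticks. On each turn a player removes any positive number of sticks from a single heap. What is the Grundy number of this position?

3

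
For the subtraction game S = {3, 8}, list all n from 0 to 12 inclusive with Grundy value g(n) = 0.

Compute g(0), g(1), … for moves {3, 8}:
g(0) = mex{} = 0
g(1) = mex{} = 0
g(2) = mex{} = 0
g(3) = mex{0} = 1
g(4) = mex{0} = 1
g(5) = mex{0} = 1
g(6) = mex{1} = 0
g(7) = mex{1} = 0
g(8) = mex{0,1} = 2
g(9) = mex{0} = 1
g(10) = mex{0} = 1
g(11) = mex{1,2} = 0
g(12) = mex{1} = 0
The P-positions (g = 0) in 0..12 are 0, 1, 2, 6, 7, 11, 12.

0, 1, 2, 6, 7, 11, 12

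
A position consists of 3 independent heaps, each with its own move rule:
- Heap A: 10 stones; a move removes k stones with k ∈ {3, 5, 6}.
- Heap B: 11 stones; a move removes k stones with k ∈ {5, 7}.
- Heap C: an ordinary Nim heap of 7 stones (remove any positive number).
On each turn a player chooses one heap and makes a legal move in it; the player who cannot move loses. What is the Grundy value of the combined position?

Build the Grundy sequence for heap A with g(k) = mex{g(k−s) : s ∈ {3, 5, 6}, s ≤ k}:
g(0) = mex{} = 0
g(1) = mex{} = 0
g(2) = mex{} = 0
g(3) = mex{0} = 1
g(4) = mex{0} = 1
g(5) = mex{0} = 1
g(6) = mex{0,1} = 2
g(7) = mex{0,1} = 2
g(8) = mex{0,1} = 2
g(9) = mex{1,2} = 0
g(10) = mex{1,2} = 0
So g(10) = 0.
For heap B, compute g(0), g(1), … with moves {5, 7}:
k:     0  1  2  3  4  5  6  7  8  9 10 11
g(k):  0  0  0  0  0  1  1  1  1  1  2  2
So g(11) = 2.
Heap C is a plain Nim heap of size 7, so its Grundy value is 7.
The value of a disjunctive sum is the nim-sum of the parts.
Combined value = 0 XOR 2 XOR 7 = 5.

5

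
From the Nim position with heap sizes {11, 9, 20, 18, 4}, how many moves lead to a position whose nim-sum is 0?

0

Compute the nim-sum pairwise:
11 XOR 9 = 2
2 XOR 20 = 22
22 XOR 18 = 4
4 XOR 4 = 0
The nim-sum is already 0, so every move leaves a nonzero nim-sum — there are no winning moves.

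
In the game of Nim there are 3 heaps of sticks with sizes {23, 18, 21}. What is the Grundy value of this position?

Compute the nim-sum pairwise:
23 ^ 18 = 5
5 ^ 21 = 16

16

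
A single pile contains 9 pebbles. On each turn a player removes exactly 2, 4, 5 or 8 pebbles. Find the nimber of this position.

Compute g(0), g(1), … for moves {2, 4, 5, 8}:
k:     0  1  2  3  4  5  6  7  8  9
g(k):  0  0  1  1  2  2  3  0  4  1
So g(9) = 1.

1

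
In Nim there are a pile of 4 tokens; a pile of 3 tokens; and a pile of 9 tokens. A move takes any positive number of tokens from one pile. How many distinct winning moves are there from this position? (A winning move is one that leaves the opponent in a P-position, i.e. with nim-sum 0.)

1

In binary:
  0100  (4)
  0011  (3)
  1001  (9)
  ----
  1110  (14)
The overall nim-sum is X = 14. A pile of size p has a winning move iff p XOR X < p (reduce it to p XOR X).
  4: 4 XOR 14 = 10 ≥ 4 — no move.
  3: 3 XOR 14 = 13 ≥ 3 — no move.
  9: 9 XOR 14 = 7 < 9 — winning move (to 7).
That gives 1 winning move.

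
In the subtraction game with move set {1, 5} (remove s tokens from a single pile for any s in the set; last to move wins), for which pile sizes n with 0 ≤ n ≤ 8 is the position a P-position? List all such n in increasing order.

0, 2, 4, 6, 8

Grundy values for subtraction set {1, 5}:
g(0) = mex{} = 0
g(1) = mex{0} = 1
g(2) = mex{1} = 0
g(3) = mex{0} = 1
g(4) = mex{1} = 0
g(5) = mex{0} = 1
g(6) = mex{1} = 0
g(7) = mex{0} = 1
g(8) = mex{1} = 0
The P-positions (g = 0) in 0..8 are 0, 2, 4, 6, 8.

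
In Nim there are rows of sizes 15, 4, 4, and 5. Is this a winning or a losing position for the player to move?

Winning position

Compute the nim-sum pairwise:
15 ⊕ 4 = 11
11 ⊕ 4 = 15
15 ⊕ 5 = 10
The nim-sum is 10 ≠ 0, so this is an N-position: the player to move can win.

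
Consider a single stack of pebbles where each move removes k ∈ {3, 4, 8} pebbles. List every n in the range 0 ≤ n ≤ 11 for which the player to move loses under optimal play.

0, 1, 2, 7

Build the Grundy sequence with g(k) = mex{g(k−s) : s ∈ {3, 4, 8}, s ≤ k}:
g(0) = mex{} = 0
g(1) = mex{} = 0
g(2) = mex{} = 0
g(3) = mex{0} = 1
g(4) = mex{0} = 1
g(5) = mex{0} = 1
g(6) = mex{0,1} = 2
g(7) = mex{1} = 0
g(8) = mex{0,1} = 2
g(9) = mex{0,1,2} = 3
g(10) = mex{0,2} = 1
g(11) = mex{0,1,2} = 3
The P-positions (g = 0) in 0..11 are 0, 1, 2, 7.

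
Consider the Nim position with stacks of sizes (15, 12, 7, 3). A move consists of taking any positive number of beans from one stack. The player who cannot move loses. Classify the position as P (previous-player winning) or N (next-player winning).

Nim-sum: 15 ^ 12 ^ 7 ^ 3 = 7.
The nim-sum is 7 ≠ 0, so this is an N-position: the player to move can win.

N-position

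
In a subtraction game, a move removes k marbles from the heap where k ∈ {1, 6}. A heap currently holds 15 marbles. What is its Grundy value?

Build the Grundy sequence with g(k) = mex{g(k−s) : s ∈ {1, 6}, s ≤ k}:
k:     0  1  2  3  4  5  6  7  8  9 10 11 12 13 14 15
g(k):  0  1  0  1  0  1  2  0  1  0  1  0  1  2  0  1
So g(15) = 1.

1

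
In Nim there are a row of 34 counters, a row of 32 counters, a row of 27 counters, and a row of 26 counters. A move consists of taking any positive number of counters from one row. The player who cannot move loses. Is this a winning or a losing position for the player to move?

Compute the nim-sum pairwise:
34 XOR 32 = 2
2 XOR 27 = 25
25 XOR 26 = 3
The nim-sum is 3 ≠ 0, so this is an N-position: the player to move can win.

Winning position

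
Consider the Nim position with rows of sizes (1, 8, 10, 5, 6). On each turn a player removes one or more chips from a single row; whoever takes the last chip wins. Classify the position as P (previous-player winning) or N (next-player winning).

P-position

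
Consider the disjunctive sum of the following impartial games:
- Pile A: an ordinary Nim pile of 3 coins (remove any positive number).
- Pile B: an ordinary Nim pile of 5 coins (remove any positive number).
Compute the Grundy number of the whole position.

6

Pile A is a plain Nim pile of size 3, so its Grundy value is 3.
Pile B is a plain Nim pile of size 5, so its Grundy value is 5.
By the Sprague-Grundy theorem, the Grundy value of a sum of independent games is the XOR of the component values.
Combined value = 3 XOR 5 = 6.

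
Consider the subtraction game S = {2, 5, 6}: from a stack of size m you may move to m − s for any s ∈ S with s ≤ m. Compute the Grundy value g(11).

0

Grundy values for subtraction set {2, 5, 6}:
k:     0  1  2  3  4  5  6  7  8  9 10 11
g(k):  0  0  1  1  0  2  1  3  0  2  1  0
So g(11) = 0.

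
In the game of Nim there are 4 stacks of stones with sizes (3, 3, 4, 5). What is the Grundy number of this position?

Nim-sum: 3 ^ 3 ^ 4 ^ 5 = 1.

1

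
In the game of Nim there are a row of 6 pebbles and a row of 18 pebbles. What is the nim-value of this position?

20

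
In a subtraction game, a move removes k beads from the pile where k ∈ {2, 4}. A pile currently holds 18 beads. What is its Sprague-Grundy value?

0

Grundy values for subtraction set {2, 4}:
k:     0  1  2  3  4  5  6  7  8  9 10 11 12 13 14 15 16 17 18
g(k):  0  0  1  1  2  2  0  0  1  1  2  2  0  0  1  1  2  2  0
So g(18) = 0.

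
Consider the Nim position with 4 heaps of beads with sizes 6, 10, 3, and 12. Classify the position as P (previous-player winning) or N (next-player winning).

N-position

Nim-sum: 6 ^ 10 ^ 3 ^ 12 = 3.
The nim-sum is 3 ≠ 0, so this is an N-position: the player to move can win.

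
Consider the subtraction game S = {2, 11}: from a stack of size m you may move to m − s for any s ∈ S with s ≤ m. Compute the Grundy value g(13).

Build the Grundy sequence with g(k) = mex{g(k−s) : s ∈ {2, 11}, s ≤ k}:
k:     0  1  2  3  4  5  6  7  8  9 10 11 12 13
g(k):  0  0  1  1  0  0  1  1  0  0  1  1  2  0
So g(13) = 0.

0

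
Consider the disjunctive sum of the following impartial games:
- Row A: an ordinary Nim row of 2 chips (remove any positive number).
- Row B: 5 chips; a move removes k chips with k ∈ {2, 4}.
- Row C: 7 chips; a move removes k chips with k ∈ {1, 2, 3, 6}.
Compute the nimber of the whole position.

3

Row A is a plain Nim row of size 2, so its Grundy value is 2.
Grundy values for row B (subtraction set {2, 4}):
k:     0  1  2  3  4  5
g(k):  0  0  1  1  2  2
So g(5) = 2.
Build the Grundy sequence for row C with g(k) = mex{g(k−s) : s ∈ {1, 2, 3, 6}, s ≤ k}:
g(0) = mex{} = 0
g(1) = mex{0} = 1
g(2) = mex{0,1} = 2
g(3) = mex{0,1,2} = 3
g(4) = mex{1,2,3} = 0
g(5) = mex{0,2,3} = 1
g(6) = mex{0,1,3} = 2
g(7) = mex{0,1,2} = 3
So g(7) = 3.
By the Sprague-Grundy theorem, the Grundy value of a sum of independent games is the XOR of the component values.
Combined value = 2 ⊕ 2 ⊕ 3 = 3.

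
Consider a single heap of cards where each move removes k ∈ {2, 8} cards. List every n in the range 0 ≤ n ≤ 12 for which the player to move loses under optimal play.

0, 1, 4, 5, 10, 11

Compute g(0), g(1), … for moves {2, 8}:
k:     0  1  2  3  4  5  6  7  8  9 10 11 12
g(k):  0  0  1  1  0  0  1  1  2  2  0  0  1
The P-positions (g = 0) in 0..12 are 0, 1, 4, 5, 10, 11.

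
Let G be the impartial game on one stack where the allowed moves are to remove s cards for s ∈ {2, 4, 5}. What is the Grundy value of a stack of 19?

Build the Grundy sequence with g(k) = mex{g(k−s) : s ∈ {2, 4, 5}, s ≤ k}:
k:     0  1  2  3  4  5  6  7  8  9 10 11 12 13 14 15 16 17 18 19
g(k):  0  0  1  1  2  2  3  0  0  1  1  2  2  3  0  0  1  1  2  2
So g(19) = 2.

2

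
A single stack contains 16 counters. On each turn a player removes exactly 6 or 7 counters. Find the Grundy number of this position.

Compute g(0), g(1), … for moves {6, 7}:
k:     0  1  2  3  4  5  6  7  8  9 10 11 12 13 14 15 16
g(k):  0  0  0  0  0  0  1  1  1  1  1  1  2  0  0  0  0
So g(16) = 0.

0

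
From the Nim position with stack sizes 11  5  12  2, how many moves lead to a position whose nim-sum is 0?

Write each in binary and XOR column by column:
  1011  (11)
  0101  (5)
  1100  (12)
  0010  (2)
  ----
  0000  (0)
The nim-sum is already 0, so every move leaves a nonzero nim-sum — there are no winning moves.

0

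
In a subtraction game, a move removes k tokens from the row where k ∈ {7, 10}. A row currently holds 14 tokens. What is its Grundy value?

2

Build the Grundy sequence with g(k) = mex{g(k−s) : s ∈ {7, 10}, s ≤ k}:
k:     0  1  2  3  4  5  6  7  8  9 10 11 12 13 14
g(k):  0  0  0  0  0  0  0  1  1  1  1  1  1  1  2
So g(14) = 2.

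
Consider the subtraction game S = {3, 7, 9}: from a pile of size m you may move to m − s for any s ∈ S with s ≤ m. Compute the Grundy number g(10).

3

Grundy values for subtraction set {3, 7, 9}:
g(0) = mex{} = 0
g(1) = mex{} = 0
g(2) = mex{} = 0
g(3) = mex{0} = 1
g(4) = mex{0} = 1
g(5) = mex{0} = 1
g(6) = mex{1} = 0
g(7) = mex{0,1} = 2
g(8) = mex{0,1} = 2
g(9) = mex{0} = 1
g(10) = mex{0,1,2} = 3
So g(10) = 3.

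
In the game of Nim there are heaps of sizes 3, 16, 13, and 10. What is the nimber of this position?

20

Bitwise XOR of the heap sizes:
  00011  (3)
  10000  (16)
  01101  (13)
  01010  (10)
  -----
  10100  (20)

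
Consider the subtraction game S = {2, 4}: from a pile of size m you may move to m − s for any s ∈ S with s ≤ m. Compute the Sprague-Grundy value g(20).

1

Grundy values for subtraction set {2, 4}:
k:     0  1  2  3  4  5  6  7  8  9 10 11 12 13 14 15 16 17 18 19 20
g(k):  0  0  1  1  2  2  0  0  1  1  2  2  0  0  1  1  2  2  0  0  1
So g(20) = 1.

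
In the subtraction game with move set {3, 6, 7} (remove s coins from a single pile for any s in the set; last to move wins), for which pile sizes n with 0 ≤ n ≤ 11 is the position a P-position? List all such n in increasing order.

0, 1, 2, 10, 11

Build the Grundy sequence with g(k) = mex{g(k−s) : s ∈ {3, 6, 7}, s ≤ k}:
k:     0  1  2  3  4  5  6  7  8  9 10 11
g(k):  0  0  0  1  1  1  2  2  2  3  0  0
The P-positions (g = 0) in 0..11 are 0, 1, 2, 10, 11.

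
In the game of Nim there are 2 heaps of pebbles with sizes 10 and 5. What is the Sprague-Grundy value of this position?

Nim-sum: 10 XOR 5 = 15.

15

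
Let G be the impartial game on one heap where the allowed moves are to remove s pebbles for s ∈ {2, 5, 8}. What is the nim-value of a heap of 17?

0

Compute g(0), g(1), … for moves {2, 5, 8}:
k:     0  1  2  3  4  5  6  7  8  9 10 11 12 13 14 15 16 17
g(k):  0  0  1  1  0  2  1  0  2  1  0  0  1  1  0  2  1  0
So g(17) = 0.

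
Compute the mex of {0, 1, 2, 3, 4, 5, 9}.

6

The values 0, 1, 2, 3, 4, 5 are all present; 6 is the first non-negative integer missing from the set.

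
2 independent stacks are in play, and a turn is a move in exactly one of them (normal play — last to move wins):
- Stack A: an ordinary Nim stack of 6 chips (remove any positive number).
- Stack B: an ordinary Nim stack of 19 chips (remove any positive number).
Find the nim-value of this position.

21

Stack A is a plain Nim stack of size 6, so its Grundy value is 6.
Stack B is a plain Nim stack of size 19, so its Grundy value is 19.
The value of a disjunctive sum is the nim-sum of the parts.
Combined value = 6 ⊕ 19 = 21.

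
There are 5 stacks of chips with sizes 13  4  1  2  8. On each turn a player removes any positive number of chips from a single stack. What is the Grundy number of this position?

2

Compute the nim-sum pairwise:
13 ^ 4 = 9
9 ^ 1 = 8
8 ^ 2 = 10
10 ^ 8 = 2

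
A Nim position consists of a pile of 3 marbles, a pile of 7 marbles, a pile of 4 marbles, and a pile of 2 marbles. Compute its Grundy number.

2

Nim-sum: 3 XOR 7 XOR 4 XOR 2 = 2.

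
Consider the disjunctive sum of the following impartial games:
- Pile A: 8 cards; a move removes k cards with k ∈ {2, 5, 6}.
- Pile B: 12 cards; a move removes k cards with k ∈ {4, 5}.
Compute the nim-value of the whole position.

0

Build the Grundy sequence for pile A with g(k) = mex{g(k−s) : s ∈ {2, 5, 6}, s ≤ k}:
k:     0  1  2  3  4  5  6  7  8
g(k):  0  0  1  1  0  2  1  3  0
So g(8) = 0.
Build the Grundy sequence for pile B with g(k) = mex{g(k−s) : s ∈ {4, 5}, s ≤ k}:
g(0) = mex{} = 0
g(1) = mex{} = 0
g(2) = mex{} = 0
g(3) = mex{} = 0
g(4) = mex{0} = 1
g(5) = mex{0} = 1
g(6) = mex{0} = 1
g(7) = mex{0} = 1
g(8) = mex{0,1} = 2
g(9) = mex{1} = 0
g(10) = mex{1} = 0
g(11) = mex{1} = 0
g(12) = mex{1,2} = 0
So g(12) = 0.
By the Sprague-Grundy theorem, the Grundy value of a sum of independent games is the XOR of the component values.
Combined value = 0 XOR 0 = 0.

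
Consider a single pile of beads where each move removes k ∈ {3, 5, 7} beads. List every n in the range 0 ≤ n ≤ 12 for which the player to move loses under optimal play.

Build the Grundy sequence with g(k) = mex{g(k−s) : s ∈ {3, 5, 7}, s ≤ k}:
g(0) = mex{} = 0
g(1) = mex{} = 0
g(2) = mex{} = 0
g(3) = mex{0} = 1
g(4) = mex{0} = 1
g(5) = mex{0} = 1
g(6) = mex{0,1} = 2
g(7) = mex{0,1} = 2
g(8) = mex{0,1} = 2
g(9) = mex{0,1,2} = 3
g(10) = mex{1,2} = 0
g(11) = mex{1,2} = 0
g(12) = mex{1,2,3} = 0
The P-positions (g = 0) in 0..12 are 0, 1, 2, 10, 11, 12.

0, 1, 2, 10, 11, 12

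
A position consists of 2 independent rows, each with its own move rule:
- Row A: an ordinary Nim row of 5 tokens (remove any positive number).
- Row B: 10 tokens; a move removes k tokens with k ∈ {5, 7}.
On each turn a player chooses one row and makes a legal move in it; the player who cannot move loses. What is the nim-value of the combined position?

Row A is a plain Nim row of size 5, so its Grundy value is 5.
Grundy values for row B (subtraction set {5, 7}):
k:     0  1  2  3  4  5  6  7  8  9 10
g(k):  0  0  0  0  0  1  1  1  1  1  2
So g(10) = 2.
The value of a disjunctive sum is the nim-sum of the parts.
Combined value = 5 ⊕ 2 = 7.

7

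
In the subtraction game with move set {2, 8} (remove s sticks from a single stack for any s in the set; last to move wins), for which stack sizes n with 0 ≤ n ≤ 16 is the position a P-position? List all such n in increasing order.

Build the Grundy sequence with g(k) = mex{g(k−s) : s ∈ {2, 8}, s ≤ k}:
k:     0  1  2  3  4  5  6  7  8  9 10 11 12 13 14 15 16
g(k):  0  0  1  1  0  0  1  1  2  2  0  0  1  1  0  0  1
The P-positions (g = 0) in 0..16 are 0, 1, 4, 5, 10, 11, 14, 15.

0, 1, 4, 5, 10, 11, 14, 15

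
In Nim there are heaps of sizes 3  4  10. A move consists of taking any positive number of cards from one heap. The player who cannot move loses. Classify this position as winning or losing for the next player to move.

Winning position

Compute the nim-sum pairwise:
3 ⊕ 4 = 7
7 ⊕ 10 = 13
The nim-sum is 13 ≠ 0, so this is an N-position: the player to move can win.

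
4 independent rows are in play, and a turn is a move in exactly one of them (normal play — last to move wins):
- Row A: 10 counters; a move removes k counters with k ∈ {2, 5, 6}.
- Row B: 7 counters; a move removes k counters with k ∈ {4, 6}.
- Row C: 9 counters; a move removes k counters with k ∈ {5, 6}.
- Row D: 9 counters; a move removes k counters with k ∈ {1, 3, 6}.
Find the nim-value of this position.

Build the Grundy sequence for row A with g(k) = mex{g(k−s) : s ∈ {2, 5, 6}, s ≤ k}:
k:     0  1  2  3  4  5  6  7  8  9 10
g(k):  0  0  1  1  0  2  1  3  0  2  1
So g(10) = 1.
For row B, compute g(0), g(1), … with moves {4, 6}:
g(0) = mex{} = 0
g(1) = mex{} = 0
g(2) = mex{} = 0
g(3) = mex{} = 0
g(4) = mex{0} = 1
g(5) = mex{0} = 1
g(6) = mex{0} = 1
g(7) = mex{0} = 1
So g(7) = 1.
Build the Grundy sequence for row C with g(k) = mex{g(k−s) : s ∈ {5, 6}, s ≤ k}:
g(0) = mex{} = 0
g(1) = mex{} = 0
g(2) = mex{} = 0
g(3) = mex{} = 0
g(4) = mex{} = 0
g(5) = mex{0} = 1
g(6) = mex{0} = 1
g(7) = mex{0} = 1
g(8) = mex{0} = 1
g(9) = mex{0} = 1
So g(9) = 1.
Grundy values for row D (subtraction set {1, 3, 6}):
g(0) = mex{} = 0
g(1) = mex{0} = 1
g(2) = mex{1} = 0
g(3) = mex{0} = 1
g(4) = mex{1} = 0
g(5) = mex{0} = 1
g(6) = mex{0,1} = 2
g(7) = mex{0,1,2} = 3
g(8) = mex{0,1,3} = 2
g(9) = mex{1,2} = 0
So g(9) = 0.
The value of a disjunctive sum is the nim-sum of the parts.
Combined value = 1 XOR 1 XOR 1 XOR 0 = 1.

1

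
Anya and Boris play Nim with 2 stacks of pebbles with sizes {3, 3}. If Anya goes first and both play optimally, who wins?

Boris wins

Write each in binary and XOR column by column:
  11  (3)
  11  (3)
  --
  00  (0)
The nim-sum is 0, so this is a P-position: the player to move is in a losing position under optimal play; Anya is about to move from it and so loses — Boris wins.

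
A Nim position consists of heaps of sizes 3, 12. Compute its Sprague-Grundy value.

15

Compute the nim-sum pairwise:
3 XOR 12 = 15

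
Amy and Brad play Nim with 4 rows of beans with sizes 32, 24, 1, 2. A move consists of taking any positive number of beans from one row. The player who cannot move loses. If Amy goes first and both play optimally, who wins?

Compute the nim-sum pairwise:
32 XOR 24 = 56
56 XOR 1 = 57
57 XOR 2 = 59
The nim-sum is 59 ≠ 0, so this is an N-position: the player to move can win; Amy has a winning move.

Amy wins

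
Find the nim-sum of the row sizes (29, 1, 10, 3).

21

Bitwise XOR of the heap sizes:
  11101  (29)
  00001  (1)
  01010  (10)
  00011  (3)
  -----
  10101  (21)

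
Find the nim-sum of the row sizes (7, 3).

Compute the nim-sum pairwise:
7 XOR 3 = 4

4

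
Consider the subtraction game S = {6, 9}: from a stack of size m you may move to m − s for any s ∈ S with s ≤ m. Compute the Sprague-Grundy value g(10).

Compute g(0), g(1), … for moves {6, 9}:
g(0) = mex{} = 0
g(1) = mex{} = 0
g(2) = mex{} = 0
g(3) = mex{} = 0
g(4) = mex{} = 0
g(5) = mex{} = 0
g(6) = mex{0} = 1
g(7) = mex{0} = 1
g(8) = mex{0} = 1
g(9) = mex{0} = 1
g(10) = mex{0} = 1
So g(10) = 1.

1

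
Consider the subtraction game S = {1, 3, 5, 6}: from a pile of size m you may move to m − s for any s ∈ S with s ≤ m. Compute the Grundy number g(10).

Compute g(0), g(1), … for moves {1, 3, 5, 6}:
g(0) = mex{} = 0
g(1) = mex{0} = 1
g(2) = mex{1} = 0
g(3) = mex{0} = 1
g(4) = mex{1} = 0
g(5) = mex{0} = 1
g(6) = mex{0,1} = 2
g(7) = mex{0,1,2} = 3
g(8) = mex{0,1,3} = 2
g(9) = mex{0,1,2} = 3
g(10) = mex{0,1,3} = 2
So g(10) = 2.

2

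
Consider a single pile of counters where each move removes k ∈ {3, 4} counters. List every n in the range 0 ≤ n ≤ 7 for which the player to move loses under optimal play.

0, 1, 2, 7

Grundy values for subtraction set {3, 4}:
k:     0  1  2  3  4  5  6  7
g(k):  0  0  0  1  1  1  2  0
The P-positions (g = 0) in 0..7 are 0, 1, 2, 7.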